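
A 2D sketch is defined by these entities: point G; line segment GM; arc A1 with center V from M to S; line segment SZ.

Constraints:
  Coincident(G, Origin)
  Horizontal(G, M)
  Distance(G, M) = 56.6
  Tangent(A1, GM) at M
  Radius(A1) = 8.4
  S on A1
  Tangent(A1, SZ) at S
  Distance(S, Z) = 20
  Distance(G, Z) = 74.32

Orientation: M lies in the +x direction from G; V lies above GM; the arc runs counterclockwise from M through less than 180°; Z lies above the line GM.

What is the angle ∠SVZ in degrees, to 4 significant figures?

67.22°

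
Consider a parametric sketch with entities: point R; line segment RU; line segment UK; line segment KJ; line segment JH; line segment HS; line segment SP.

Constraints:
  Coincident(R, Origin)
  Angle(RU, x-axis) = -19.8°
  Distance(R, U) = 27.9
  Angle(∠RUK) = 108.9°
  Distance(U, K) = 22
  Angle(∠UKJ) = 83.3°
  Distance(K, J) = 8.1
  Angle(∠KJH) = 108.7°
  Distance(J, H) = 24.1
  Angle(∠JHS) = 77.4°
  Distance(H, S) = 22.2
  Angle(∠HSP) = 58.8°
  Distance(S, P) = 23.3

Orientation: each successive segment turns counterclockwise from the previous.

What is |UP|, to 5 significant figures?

17.795

R is at the origin; RU runs at -19.8° with length 27.9, so U = (26.251, -9.4508). ∠RUK = 108.9° gives UK at 51.300° from the x-axis; with |UK| = 22.0, K = (40.006, 7.7187). ∠UKJ = 83.3° gives KJ at 148.00° from the x-axis; with |KJ| = 8.1, J = (33.137, 12.011). ∠KJH = 108.7° gives JH at -140.70° from the x-axis; with |JH| = 24.1, H = (14.487, -3.2535). ∠JHS = 77.4° gives HS at -38.100° from the x-axis; with |HS| = 22.2, S = (31.957, -16.952). ∠HSP = 58.8° gives SP at 83.100° from the x-axis; with |SP| = 23.3, P = (34.756, 6.1796). Then |UP| = |P − U| = 17.795.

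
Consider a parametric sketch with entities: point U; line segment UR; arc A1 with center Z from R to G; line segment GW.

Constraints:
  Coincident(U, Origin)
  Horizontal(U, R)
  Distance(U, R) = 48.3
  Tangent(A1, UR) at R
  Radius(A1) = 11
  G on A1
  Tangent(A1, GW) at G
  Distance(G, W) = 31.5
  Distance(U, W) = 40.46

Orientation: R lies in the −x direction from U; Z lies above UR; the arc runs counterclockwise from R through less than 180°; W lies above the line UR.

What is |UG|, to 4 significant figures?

39.11

Checks: |ZG| = 11.00 ✓; ∠(ZG, GW) = 90.00° ✓; |GW| = 31.50 ✓; |UW| = 40.46 ✓.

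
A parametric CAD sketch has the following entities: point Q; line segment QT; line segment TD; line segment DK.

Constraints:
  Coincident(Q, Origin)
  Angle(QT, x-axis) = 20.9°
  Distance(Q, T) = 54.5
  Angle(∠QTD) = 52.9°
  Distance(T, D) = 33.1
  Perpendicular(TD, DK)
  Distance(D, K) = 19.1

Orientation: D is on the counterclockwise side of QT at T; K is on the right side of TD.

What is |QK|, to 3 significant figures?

62.6

Q is at the origin; QT runs at 20.9° with length 54.5, so T = 54.5·(cos 20.9°, sin 20.9°) = (50.9, 19.4). ∠QTD = 52.9°, so TD runs at 20.9° + (180° − 52.9°) = 148° from the x-axis; with |TD| = 33.1, D = T + 33.1·(cos 148°, sin 148°) = (22.8, 37.0). The perpendicularity gives DK at right angles to TD; with |DK| = 19.1 on the right of TD, K = D + 19.1·(0.530, 0.848) = (33.0, 53.2). Then |QK| = |K − Q| = 62.6.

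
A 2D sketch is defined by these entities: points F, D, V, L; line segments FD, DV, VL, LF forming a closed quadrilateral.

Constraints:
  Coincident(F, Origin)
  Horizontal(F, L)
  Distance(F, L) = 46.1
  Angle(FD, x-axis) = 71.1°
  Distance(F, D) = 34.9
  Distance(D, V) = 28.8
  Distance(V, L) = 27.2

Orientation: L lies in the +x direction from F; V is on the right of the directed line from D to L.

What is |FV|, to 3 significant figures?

20.2

F is at the origin; FL is horizontal with |FL| = 46.1 and L in +x, so L = (46.1, 0). FD runs at 71.1° with |FD| = 34.9, so D = (11.3, 33.0). V is determined by |DV| = 28.8 and |VL| = 27.2 together: it lies at the intersection of circle(D, 28.8) and circle(L, 27.2). With |DL| = 48.0, the foot of the radical line on DL is 24.9 from D and the perpendicular offset is √(28.8² − 24.9²) = 14.4. Taking the right-of-DL solution: V = (19.4, 5.39).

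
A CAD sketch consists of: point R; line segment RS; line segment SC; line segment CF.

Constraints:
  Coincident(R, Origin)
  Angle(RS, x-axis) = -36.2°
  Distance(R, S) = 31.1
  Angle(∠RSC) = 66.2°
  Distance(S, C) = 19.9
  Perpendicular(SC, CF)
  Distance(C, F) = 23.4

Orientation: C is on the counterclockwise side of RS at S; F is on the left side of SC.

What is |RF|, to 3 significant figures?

8.92

R is at the origin; RS runs at -36.2° with length 31.1, so S = 31.1·(cos -36.2°, sin -36.2°) = (25.1, -18.4). ∠RSC = 66.2°, so SC runs at -36.2° + (180° − 66.2°) = 77.6° from the x-axis; with |SC| = 19.9, C = S + 19.9·(cos 77.6°, sin 77.6°) = (29.4, 1.07). The perpendicularity gives CF at right angles to SC; with |CF| = 23.4 on the left of SC, F = C + 23.4·(-0.977, 0.215) = (6.52, 6.09). Then |RF| = |F − R| = 8.92.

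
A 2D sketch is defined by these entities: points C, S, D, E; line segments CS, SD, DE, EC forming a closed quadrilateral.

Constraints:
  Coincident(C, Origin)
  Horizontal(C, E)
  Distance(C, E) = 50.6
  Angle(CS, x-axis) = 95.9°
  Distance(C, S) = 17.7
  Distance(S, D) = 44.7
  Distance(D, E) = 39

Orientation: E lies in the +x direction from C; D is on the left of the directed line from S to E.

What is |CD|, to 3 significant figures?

53.4

Checks: |CE| = 50.60 ✓; |CS| = 17.70 ✓; |SD| = 44.70 ✓; |DE| = 39.00 ✓.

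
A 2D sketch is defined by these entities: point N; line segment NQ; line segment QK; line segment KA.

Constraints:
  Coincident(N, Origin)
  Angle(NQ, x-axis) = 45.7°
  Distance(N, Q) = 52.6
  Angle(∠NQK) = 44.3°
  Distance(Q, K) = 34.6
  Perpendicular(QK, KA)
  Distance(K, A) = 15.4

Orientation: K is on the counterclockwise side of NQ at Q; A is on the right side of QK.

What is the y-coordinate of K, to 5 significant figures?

36.800

N is at the origin; NQ runs at 45.7° with length 52.6, so Q = 52.6·(cos 45.7°, sin 45.7°) = (36.737, 37.645). ∠NQK = 44.3°, so QK runs at 45.7° + (180° − 44.3°) = 181.40° from the x-axis; with |QK| = 34.6, K = Q + 34.6·(cos 181.40°, sin 181.40°) = (2.1470, 36.800). So K.y = 36.800.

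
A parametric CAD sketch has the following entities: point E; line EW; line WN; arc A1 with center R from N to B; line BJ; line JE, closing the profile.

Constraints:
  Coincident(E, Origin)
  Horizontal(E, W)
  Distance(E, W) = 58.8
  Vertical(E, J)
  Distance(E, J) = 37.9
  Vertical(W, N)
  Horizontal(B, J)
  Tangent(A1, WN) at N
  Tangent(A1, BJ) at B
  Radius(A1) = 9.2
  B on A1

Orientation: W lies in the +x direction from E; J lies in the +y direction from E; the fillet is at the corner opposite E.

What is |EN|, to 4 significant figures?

65.43

The virtual corner opposite E is at (58.80, 37.90). A1 meets WN tangentially, so RN is at right angles to WN and the tangent condition forces RB to be normal to BJ, with radius 9.2, so the center R sits 9.2 in from both sides at R = (49.60, 28.70). That places the tangent points at N = (58.80, 28.70) on WN and B = (49.60, 37.90) on BJ. Then |EN| = |N − E| = 65.43.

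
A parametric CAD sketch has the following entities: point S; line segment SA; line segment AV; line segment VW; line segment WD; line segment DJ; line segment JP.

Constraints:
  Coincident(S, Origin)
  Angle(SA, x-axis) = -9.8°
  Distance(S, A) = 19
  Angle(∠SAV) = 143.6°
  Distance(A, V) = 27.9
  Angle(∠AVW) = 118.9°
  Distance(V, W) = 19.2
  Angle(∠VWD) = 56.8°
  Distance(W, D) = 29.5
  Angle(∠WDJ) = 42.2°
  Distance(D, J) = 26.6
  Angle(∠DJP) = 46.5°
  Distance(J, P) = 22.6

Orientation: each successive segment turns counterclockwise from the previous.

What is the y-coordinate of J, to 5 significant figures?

8.0814

∠VWD = 56.8° gives WD at -149.10° from the x-axis; with |WD| = 29.5, D = (19.127, 13.294). ∠WDJ = 42.2° gives DJ at -11.300° from the x-axis; with |DJ| = 26.6, J = (45.212, 8.0814). So J.y = 8.0814.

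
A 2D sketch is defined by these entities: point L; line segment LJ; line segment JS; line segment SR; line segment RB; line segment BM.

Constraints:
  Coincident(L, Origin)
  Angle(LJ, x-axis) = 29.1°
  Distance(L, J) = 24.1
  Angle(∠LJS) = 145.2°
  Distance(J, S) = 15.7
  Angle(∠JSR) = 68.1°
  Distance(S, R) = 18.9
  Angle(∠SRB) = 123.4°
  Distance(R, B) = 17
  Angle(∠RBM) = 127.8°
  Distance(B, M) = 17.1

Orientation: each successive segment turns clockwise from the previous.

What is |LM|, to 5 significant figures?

4.1517

L is at the origin; LJ runs at 29.1° with length 24.1, so J = (21.058, 11.721). ∠LJS = 145.2° gives JS at -5.7000° from the x-axis; with |JS| = 15.7, S = (36.680, 10.161). ∠JSR = 68.1° gives SR at -117.60° from the x-axis; with |SR| = 18.9, R = (27.924, -6.5879). ∠SRB = 123.4° gives RB at -174.20° from the x-axis; with |RB| = 17.0, B = (11.011, -8.3058). ∠RBM = 127.8° gives BM at 133.60° from the x-axis; with |BM| = 17.1, M = (-0.78148, 4.0775). Then |LM| = |M − L| = 4.1517.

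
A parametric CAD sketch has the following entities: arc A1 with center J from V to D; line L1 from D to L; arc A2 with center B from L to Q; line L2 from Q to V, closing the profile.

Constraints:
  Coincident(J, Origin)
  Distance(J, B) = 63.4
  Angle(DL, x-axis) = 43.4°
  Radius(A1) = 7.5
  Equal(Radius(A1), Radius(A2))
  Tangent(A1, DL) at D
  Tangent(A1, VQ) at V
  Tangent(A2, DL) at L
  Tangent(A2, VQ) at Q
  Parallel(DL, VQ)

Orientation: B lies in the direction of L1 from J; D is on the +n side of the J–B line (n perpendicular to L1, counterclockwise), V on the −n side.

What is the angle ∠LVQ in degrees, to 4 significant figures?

13.31°

The slot axis is L1's direction at 43.4°, so u = (cos 43.4°, sin 43.4°) = (0.7266, 0.6871) and n = (−sin 43.4°, cos 43.4°) = (-0.6871, 0.7266). J is at the origin and B lies 63.4 along u from J, so B = 63.4·u = (46.06, 43.56). Tangency of A1 to both parallel lines with radius 7.5 puts D and V at J ± 7.5·n: D = (-5.153, 5.449), V = (5.153, -5.449). Equal radii place L and Q the same way about B: L = B + 7.5·n = (40.91, 49.01), Q = B − 7.5·n = (51.22, 38.11). Then cos ∠LVQ = VL·VQ / (|VL||VQ|), giving 13.31°.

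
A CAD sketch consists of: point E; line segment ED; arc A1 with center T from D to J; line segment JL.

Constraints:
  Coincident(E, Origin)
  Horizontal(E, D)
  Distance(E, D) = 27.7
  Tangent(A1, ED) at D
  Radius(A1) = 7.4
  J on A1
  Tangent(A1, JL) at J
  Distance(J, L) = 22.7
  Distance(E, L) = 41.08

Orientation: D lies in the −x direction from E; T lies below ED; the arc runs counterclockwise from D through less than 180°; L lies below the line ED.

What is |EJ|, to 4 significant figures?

36.04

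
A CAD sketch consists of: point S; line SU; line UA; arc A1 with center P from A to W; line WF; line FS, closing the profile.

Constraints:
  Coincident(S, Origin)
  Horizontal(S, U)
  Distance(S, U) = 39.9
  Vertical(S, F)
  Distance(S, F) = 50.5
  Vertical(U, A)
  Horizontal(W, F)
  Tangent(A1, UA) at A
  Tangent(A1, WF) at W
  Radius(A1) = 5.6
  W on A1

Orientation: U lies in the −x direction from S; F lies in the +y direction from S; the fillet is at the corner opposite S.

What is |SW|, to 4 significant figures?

61.05

The virtual corner opposite S is at (-39.90, 50.50). The tangent condition forces PA to be normal to UA and tangency of A1 to WF means the radius PW is perpendicular to WF, with radius 5.6, so the center P sits 5.6 in from both sides at P = (-34.30, 44.90). That places the tangent points at A = (-39.90, 44.90) on UA and W = (-34.30, 50.50) on WF. Then |SW| = |W − S| = 61.05.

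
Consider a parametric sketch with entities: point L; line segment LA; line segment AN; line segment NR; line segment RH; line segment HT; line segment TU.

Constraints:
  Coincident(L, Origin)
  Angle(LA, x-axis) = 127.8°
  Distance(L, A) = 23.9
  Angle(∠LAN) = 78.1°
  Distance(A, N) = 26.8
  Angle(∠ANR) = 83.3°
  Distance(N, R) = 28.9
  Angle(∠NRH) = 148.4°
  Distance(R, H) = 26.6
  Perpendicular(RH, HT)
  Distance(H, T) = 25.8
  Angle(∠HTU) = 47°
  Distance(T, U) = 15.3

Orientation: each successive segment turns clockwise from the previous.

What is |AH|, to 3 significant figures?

50.1

L is at the origin; LA runs at 127.8° with length 23.9, so A = (-14.6, 18.9). ∠LAN = 78.1° gives AN at 25.9° from the x-axis; with |AN| = 26.8, N = (9.46, 30.6). ∠ANR = 83.3° gives NR at -70.8° from the x-axis; with |NR| = 28.9, R = (19.0, 3.30). ∠NRH = 148.4° gives RH at -102° from the x-axis; with |RH| = 26.6, H = (13.3, -22.7). Then |AH| = |H − A| = 50.1.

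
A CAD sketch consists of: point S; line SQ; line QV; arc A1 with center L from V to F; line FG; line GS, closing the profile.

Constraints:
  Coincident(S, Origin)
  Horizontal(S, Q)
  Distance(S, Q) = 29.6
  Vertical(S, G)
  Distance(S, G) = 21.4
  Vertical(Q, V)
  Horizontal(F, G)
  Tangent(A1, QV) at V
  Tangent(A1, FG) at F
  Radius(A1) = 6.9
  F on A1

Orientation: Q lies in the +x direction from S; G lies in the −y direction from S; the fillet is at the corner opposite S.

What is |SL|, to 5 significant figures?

26.936

S is at the origin; SQ is horizontal with |SQ| = 29.6 and Q on the +x side, so Q = (29.600, 0.0000). SG is vertical with |SG| = 21.4 and G on the −y side, so G = (0.0000, -21.400). The virtual corner opposite S is at (29.600, -21.400). Since A1 is tangent to QV there, LV ⟂ QV and tangency of A1 to FG means the radius LF is perpendicular to FG, with radius 6.9, so the center L sits 6.9 in from both sides at L = (22.700, -14.500). Then |SL| = |L − S| = 26.936.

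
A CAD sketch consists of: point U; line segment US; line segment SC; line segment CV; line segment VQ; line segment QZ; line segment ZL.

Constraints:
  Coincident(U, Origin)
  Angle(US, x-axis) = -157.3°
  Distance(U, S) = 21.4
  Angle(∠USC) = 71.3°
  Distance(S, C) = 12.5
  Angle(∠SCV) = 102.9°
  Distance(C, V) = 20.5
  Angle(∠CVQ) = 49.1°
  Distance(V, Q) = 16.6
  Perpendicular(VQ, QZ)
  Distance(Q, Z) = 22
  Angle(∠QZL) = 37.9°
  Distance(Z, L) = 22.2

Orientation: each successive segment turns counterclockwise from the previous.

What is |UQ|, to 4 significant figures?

9.221

U is at the origin; US runs at -157.3° with length 21.4, so S = (-19.74, -8.258). ∠USC = 71.3° gives SC at -48.60° from the x-axis; with |SC| = 12.5, C = (-11.48, -17.63). ∠SCV = 102.9° gives CV at 28.50° from the x-axis; with |CV| = 20.5, V = (6.540, -7.853). ∠CVQ = 49.1° gives VQ at 159.4° from the x-axis; with |VQ| = 16.6, Q = (-8.999, -2.012). Then |UQ| = |Q − U| = 9.221.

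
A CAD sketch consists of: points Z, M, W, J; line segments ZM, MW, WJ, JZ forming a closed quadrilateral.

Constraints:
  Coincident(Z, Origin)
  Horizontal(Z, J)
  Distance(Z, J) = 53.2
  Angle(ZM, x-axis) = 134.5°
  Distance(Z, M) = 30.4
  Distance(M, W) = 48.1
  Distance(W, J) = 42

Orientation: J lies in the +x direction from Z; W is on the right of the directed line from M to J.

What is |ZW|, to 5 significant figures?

17.711

Z is at the origin; ZJ is horizontal with |ZJ| = 53.2 and J in +x, so J = (53.2, 0). ZM runs at 134.5° with |ZM| = 30.4, so M = (-21.308, 21.683). W is determined by |MW| = 48.1 and |WJ| = 42.0 together: it lies at the intersection of circle(M, 48.1) and circle(J, 42.0). With |MJ| = 77.599, the foot of the radical line on MJ is 42.341 from M and the perpendicular offset is √(48.1² − 42.341²) = 22.823. Taking the right-of-MJ solution: W = (12.969, -12.062).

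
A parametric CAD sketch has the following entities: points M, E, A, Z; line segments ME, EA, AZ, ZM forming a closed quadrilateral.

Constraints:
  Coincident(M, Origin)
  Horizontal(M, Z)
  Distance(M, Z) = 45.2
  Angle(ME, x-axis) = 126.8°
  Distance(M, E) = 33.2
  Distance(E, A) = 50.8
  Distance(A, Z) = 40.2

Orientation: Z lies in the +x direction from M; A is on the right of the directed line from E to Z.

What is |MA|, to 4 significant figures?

17.75

Checks: ME at 126.8° ✓; |EA| = 50.80 ✓; |AZ| = 40.20 ✓.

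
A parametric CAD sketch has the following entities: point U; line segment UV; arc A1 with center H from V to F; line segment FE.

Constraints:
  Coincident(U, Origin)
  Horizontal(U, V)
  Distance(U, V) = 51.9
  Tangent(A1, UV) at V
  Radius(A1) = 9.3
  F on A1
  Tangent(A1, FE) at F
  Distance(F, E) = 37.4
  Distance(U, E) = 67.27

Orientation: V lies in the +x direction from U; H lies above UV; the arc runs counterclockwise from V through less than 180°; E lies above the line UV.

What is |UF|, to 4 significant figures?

61.90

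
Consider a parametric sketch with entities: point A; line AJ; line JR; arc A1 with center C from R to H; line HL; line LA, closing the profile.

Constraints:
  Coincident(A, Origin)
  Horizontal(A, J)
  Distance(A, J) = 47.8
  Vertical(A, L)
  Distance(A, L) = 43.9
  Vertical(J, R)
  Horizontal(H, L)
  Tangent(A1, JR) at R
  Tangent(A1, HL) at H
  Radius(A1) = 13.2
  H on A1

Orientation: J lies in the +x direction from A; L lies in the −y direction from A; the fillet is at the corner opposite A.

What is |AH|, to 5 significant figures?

55.896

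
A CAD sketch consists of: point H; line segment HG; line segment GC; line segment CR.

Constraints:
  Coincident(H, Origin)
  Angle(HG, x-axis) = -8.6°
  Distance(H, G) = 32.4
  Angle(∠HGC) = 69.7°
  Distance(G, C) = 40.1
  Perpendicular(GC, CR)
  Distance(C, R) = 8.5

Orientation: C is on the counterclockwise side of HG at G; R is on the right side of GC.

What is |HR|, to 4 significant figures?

48.43

∠HGC = 69.7°, so GC runs at -8.6° + (180° − 69.7°) = 101.7° from the x-axis; with |GC| = 40.1, C = G + 40.1·(cos 101.7°, sin 101.7°) = (23.90, 34.42). The perpendicularity gives CR at right angles to GC; with |CR| = 8.5 on the right of GC, R = C + 8.5·(0.9792, 0.2028) = (32.23, 36.15). Then |HR| = |R − H| = 48.43.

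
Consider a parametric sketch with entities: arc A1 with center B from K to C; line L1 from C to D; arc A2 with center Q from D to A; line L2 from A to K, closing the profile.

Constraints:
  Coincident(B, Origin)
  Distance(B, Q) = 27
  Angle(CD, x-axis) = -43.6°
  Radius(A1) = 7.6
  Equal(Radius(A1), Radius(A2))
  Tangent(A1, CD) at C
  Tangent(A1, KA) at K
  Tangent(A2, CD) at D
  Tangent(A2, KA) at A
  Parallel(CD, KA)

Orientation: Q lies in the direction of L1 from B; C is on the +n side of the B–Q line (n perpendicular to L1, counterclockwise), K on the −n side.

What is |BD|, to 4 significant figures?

28.05

The slot axis is L1's direction at -43.6°, so u = (cos -43.6°, sin -43.6°) = (0.7242, -0.6896) and n = (−sin -43.6°, cos -43.6°) = (0.6896, 0.7242). B is at the origin and Q lies 27.0 along u from B, so Q = 27.0·u = (19.55, -18.62). Tangency of A1 to both parallel lines with radius 7.6 puts C and K at B ± 7.6·n: C = (5.241, 5.504), K = (-5.241, -5.504). Equal radii place D and A the same way about Q: D = Q + 7.6·n = (24.79, -13.12), A = Q − 7.6·n = (14.31, -24.12). Then |BD| = |D − B| = 28.05.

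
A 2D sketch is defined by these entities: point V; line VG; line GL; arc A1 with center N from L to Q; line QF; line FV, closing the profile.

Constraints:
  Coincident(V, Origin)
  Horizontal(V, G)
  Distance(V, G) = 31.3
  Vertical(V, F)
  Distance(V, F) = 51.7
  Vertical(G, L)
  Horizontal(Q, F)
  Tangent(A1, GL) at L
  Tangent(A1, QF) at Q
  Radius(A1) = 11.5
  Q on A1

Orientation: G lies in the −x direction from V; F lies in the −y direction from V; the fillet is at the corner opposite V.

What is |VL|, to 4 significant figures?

50.95

V is at the origin; V and G share the same y with |VG| = 31.3 and G on the −x side, so G = (-31.30, 0.000). V and F share the same x with |VF| = 51.7 and F on the −y side, so F = (0.000, -51.70). The virtual corner opposite V is at (-31.30, -51.70). Since A1 is tangent to GL there, NL ⟂ GL and since A1 is tangent to QF there, NQ ⟂ QF, with radius 11.5, so the center N sits 11.5 in from both sides at N = (-19.80, -40.20). That places the tangent points at L = (-31.30, -40.20) on GL and Q = (-19.80, -51.70) on QF. Then |VL| = |L − V| = 50.95.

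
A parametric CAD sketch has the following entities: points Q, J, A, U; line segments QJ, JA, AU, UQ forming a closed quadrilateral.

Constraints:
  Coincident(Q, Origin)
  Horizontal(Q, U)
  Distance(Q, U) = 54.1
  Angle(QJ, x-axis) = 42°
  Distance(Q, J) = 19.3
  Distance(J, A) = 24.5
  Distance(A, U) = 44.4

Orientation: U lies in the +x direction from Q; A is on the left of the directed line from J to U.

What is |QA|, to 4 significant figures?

43.18

Q is at the origin; Q and U share the same y with |QU| = 54.1 and U in +x, so U = (54.1, 0). QJ runs at 42.0° with |QJ| = 19.3, so J = (14.34, 12.91). A is determined by |JA| = 24.5 and |AU| = 44.4 together: it lies at the intersection of circle(J, 24.5) and circle(U, 44.4). With |JU| = 41.80, the foot of the radical line on JU is 4.501 from J and the perpendicular offset is √(24.5² − 4.501²) = 24.08. Taking the left-of-JU solution: A = (26.06, 34.43).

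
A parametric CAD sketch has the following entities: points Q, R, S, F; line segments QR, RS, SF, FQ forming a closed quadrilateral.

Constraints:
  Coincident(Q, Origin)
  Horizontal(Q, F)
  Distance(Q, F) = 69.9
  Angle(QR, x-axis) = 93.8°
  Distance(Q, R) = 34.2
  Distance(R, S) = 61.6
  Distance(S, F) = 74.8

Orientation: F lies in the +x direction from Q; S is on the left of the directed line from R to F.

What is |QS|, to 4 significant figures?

85.27

Checks: |RS| = 61.60 ✓; |SF| = 74.80 ✓.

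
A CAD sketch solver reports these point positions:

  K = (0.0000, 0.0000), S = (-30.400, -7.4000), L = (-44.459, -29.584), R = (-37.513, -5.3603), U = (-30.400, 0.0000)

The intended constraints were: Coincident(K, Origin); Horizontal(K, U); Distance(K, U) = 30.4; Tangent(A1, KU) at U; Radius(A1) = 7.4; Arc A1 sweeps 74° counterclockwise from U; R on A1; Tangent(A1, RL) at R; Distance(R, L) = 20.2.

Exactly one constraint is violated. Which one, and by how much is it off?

Distance(R, L) = 20.2 — off by 5.00.

K = (0.00, 0.00) ✓; K.y = 0.00, U.y = 0.00 ✓; |KU| = 30.40 ✓; ∠(SU, UK) = 90.00° ✓; |SU| = 7.400 ✓; bearing(S→R) − bearing(S→U) = 74.00° ✓; |SR| = 7.400 ✓; ∠(SR, RL) = 90.00° ✓; |RL| = 25.20 ✗.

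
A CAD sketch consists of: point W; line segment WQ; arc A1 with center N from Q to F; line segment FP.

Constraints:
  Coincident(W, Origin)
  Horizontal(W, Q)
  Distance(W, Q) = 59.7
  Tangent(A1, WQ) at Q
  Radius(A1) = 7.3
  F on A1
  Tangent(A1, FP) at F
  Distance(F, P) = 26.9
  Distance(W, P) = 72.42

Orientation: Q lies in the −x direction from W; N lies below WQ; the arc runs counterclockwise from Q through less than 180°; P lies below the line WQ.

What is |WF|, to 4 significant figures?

67.44

W is at the origin; W and Q share the same y with |WQ| = 59.7 and Q on the −x side, so Q = (-59.70, 0.000). The tangent condition forces NQ to be normal to WQ, so N = Q + (0, -7.3) = (-59.70, -7.300). Since NF ⟂ FP (tangency), |NP| = √(7.3² + 26.9²) = 27.87 regardless of where F sits on A1. So P lies on both circle(W, 72.42) and circle(N, 27.87); the below-WQ intersection is P = (-63.44, -34.92). F is the foot of the tangent from P: F = (-66.94, -8.248).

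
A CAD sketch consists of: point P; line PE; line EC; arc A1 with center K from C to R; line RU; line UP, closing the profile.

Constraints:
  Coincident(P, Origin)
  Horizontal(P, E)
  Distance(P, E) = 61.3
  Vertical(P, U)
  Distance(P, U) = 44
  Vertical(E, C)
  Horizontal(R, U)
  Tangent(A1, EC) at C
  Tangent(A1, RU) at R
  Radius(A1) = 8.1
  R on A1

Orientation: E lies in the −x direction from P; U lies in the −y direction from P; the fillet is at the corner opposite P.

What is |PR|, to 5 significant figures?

69.038

The virtual corner opposite P is at (-61.300, -44.000). Since A1 is tangent to EC there, KC ⟂ EC and tangency of A1 to RU means the radius KR is perpendicular to RU, with radius 8.1, so the center K sits 8.1 in from both sides at K = (-53.200, -35.900). That places the tangent points at C = (-61.300, -35.900) on EC and R = (-53.200, -44.000) on RU. Then |PR| = |R − P| = 69.038.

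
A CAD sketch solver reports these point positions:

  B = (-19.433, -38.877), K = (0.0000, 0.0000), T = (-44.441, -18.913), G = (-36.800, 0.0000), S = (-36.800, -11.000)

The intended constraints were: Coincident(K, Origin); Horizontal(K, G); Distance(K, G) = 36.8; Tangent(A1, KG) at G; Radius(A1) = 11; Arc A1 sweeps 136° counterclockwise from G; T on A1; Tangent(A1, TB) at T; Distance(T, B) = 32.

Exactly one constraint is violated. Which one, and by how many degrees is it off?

Tangent(A1, TB) at T — off by 5.40°.

K = (0.00, 0.00) ✓; K.y = 0.00, G.y = 0.00 ✓; |KG| = 36.80 ✓; ∠(SG, GK) = 90.00° ✓; |SG| = 11.00 ✓; bearing(S→T) − bearing(S→G) = 136.0° ✓; |ST| = 11.00 ✓; ∠(ST, TB) = 84.60° ✗; |TB| = 32.00 ✓.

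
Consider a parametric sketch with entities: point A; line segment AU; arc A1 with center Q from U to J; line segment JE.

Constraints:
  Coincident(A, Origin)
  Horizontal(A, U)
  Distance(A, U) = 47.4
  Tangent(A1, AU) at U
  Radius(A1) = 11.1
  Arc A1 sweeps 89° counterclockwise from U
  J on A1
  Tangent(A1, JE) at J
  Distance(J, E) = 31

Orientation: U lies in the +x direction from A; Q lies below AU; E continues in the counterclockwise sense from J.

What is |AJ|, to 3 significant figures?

37.9

A is at the origin; A and U share the same y with |AU| = 47.4 and U on the +x side, so U = (47.4, 0.00). A1 meets AU tangentially, so QU is at right angles to AU, so Q = U + (0, -11.1) = (47.4, -11.1). On A1, U sits at bearing 90° from Q; an 89° counterclockwise sweep puts J at bearing 179°, so J = Q + 11.1·(cos 179°, sin 179°) = (36.3, -10.9). Then |AJ| = |J − A| = 37.9.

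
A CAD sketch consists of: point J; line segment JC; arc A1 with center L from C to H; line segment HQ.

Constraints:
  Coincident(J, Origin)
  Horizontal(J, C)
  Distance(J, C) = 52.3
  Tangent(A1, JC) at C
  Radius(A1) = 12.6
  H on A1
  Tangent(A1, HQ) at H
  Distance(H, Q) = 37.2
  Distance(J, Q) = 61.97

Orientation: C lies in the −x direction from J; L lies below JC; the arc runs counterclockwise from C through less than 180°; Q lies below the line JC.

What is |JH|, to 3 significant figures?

65.3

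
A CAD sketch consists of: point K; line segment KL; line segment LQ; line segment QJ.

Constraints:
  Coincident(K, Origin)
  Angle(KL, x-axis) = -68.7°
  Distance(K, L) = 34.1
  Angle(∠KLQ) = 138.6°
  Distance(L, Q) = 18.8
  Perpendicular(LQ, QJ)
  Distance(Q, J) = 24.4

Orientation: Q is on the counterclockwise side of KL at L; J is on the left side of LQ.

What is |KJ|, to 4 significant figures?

44.42

K is at the origin; KL runs at -68.7° with length 34.1, so L = 34.1·(cos -68.7°, sin -68.7°) = (12.39, -31.77). ∠KLQ = 138.6°, so LQ runs at -68.7° + (180° − 138.6°) = -27.30° from the x-axis; with |LQ| = 18.8, Q = L + 18.8·(cos -27.30°, sin -27.30°) = (29.09, -40.39). LQ ⟂ QJ; with |QJ| = 24.4 on the left of LQ, J = Q + 24.4·(0.4586, 0.8886) = (40.28, -18.71). Then |KJ| = |J − K| = 44.42.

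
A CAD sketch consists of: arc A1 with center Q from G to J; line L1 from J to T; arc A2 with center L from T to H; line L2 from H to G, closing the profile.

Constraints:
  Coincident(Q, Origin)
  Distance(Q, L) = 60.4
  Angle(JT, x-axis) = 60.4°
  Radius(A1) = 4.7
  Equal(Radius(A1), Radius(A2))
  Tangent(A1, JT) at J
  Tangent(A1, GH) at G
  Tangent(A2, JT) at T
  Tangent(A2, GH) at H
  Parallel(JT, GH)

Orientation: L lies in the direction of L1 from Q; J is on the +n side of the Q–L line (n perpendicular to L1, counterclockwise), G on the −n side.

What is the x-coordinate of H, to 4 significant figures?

33.92

The slot axis is L1's direction at 60.4°, so u = (cos 60.4°, sin 60.4°) = (0.4939, 0.8695) and n = (−sin 60.4°, cos 60.4°) = (-0.8695, 0.4939). Q is at the origin and L lies 60.4 along u from Q, so L = 60.4·u = (29.83, 52.52). Tangency of A1 to both parallel lines with radius 4.7 puts J and G at Q ± 4.7·n: J = (-4.087, 2.322), G = (4.087, -2.322). Equal radii place T and H the same way about L: T = L + 4.7·n = (25.75, 54.84), H = L − 4.7·n = (33.92, 50.20). So H.x = 33.92.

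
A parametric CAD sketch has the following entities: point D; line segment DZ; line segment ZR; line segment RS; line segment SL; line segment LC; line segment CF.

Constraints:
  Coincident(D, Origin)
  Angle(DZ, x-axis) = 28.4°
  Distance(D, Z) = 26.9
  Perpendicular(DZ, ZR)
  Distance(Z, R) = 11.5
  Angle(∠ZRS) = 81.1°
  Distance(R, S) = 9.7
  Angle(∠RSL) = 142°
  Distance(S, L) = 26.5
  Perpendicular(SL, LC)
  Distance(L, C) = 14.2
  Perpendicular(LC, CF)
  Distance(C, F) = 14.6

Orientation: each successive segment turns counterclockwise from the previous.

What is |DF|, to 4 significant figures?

21.28

D is at the origin; DZ runs at 28.4° with length 26.9, so Z = (23.66, 12.79). DZ is perpendicular to ZR, so ZR runs at 118.4°; with |ZR| = 11.5, R = (18.19, 22.91). ∠ZRS = 81.1° gives RS at -142.7° from the x-axis; with |RS| = 9.7, S = (10.48, 17.03). ∠RSL = 142.0° gives SL at -104.7° from the x-axis; with |SL| = 26.5, L = (3.752, -8.600). SL is perpendicular to LC, so LC runs at -14.70°; with |LC| = 14.2, C = (17.49, -12.20). LC ⟂ CF, so CF runs at 75.30°; with |CF| = 14.6, F = (21.19, 1.918). Then |DF| = |F − D| = 21.28.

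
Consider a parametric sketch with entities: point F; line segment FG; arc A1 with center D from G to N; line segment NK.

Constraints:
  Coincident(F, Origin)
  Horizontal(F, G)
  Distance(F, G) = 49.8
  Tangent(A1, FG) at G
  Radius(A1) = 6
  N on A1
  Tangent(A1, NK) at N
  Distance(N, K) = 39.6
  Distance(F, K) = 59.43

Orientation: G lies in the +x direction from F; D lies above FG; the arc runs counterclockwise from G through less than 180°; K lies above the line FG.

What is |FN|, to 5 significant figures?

55.925

Checks: |DN| = 6.000 ✓; ∠(DN, NK) = 90.00° ✓; |NK| = 39.60 ✓; |FK| = 59.43 ✓.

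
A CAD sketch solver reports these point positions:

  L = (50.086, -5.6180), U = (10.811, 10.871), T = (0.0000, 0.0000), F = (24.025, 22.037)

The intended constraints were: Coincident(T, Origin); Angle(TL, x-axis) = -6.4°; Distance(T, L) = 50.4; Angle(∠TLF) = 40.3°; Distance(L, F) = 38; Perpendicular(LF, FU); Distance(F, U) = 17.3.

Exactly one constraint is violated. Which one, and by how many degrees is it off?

Perpendicular(LF, FU) — off by 3.10°.

T = (0.00, 0.00) ✓; TL at -6.400° ✓; |TL| = 50.40 ✓; ∠TLF = 40.30° ✓; |LF| = 38.00 ✓; ∠(LF, FU) = 86.90° ✗; |FU| = 17.30 ✓.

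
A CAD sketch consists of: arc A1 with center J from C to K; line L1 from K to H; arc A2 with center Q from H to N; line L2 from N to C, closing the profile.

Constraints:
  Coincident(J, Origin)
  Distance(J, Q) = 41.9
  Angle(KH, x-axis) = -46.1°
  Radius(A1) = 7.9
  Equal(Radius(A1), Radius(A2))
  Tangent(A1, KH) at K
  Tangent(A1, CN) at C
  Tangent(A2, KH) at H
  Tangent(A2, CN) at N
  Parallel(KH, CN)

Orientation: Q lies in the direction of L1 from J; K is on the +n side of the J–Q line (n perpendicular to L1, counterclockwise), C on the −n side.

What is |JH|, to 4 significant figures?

42.64

The slot axis is L1's direction at -46.1°, so u = (cos -46.1°, sin -46.1°) = (0.6934, -0.7206) and n = (−sin -46.1°, cos -46.1°) = (0.7206, 0.6934). J is at the origin and Q lies 41.9 along u from J, so Q = 41.9·u = (29.05, -30.19). Tangency of A1 to both parallel lines with radius 7.9 puts K and C at J ± 7.9·n: K = (5.692, 5.478), C = (-5.692, -5.478). Equal radii place H and N the same way about Q: H = Q + 7.9·n = (34.75, -24.71), N = Q − 7.9·n = (23.36, -35.67). Then |JH| = |H − J| = 42.64.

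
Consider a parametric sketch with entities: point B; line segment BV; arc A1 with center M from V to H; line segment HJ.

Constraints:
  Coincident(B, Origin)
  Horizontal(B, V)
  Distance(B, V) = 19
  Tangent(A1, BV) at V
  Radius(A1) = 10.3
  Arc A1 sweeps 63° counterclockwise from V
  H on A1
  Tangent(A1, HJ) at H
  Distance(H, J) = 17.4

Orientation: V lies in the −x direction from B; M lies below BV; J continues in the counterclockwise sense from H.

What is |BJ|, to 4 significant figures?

41.81

B is at the origin; BV is horizontal with |BV| = 19.0 and V on the −x side, so V = (-19.00, 0.000). Tangency of A1 to BV means the radius MV is perpendicular to BV, so M = V + (0, -10.3) = (-19.00, -10.30). On A1, V sits at bearing 90° from M; a 63° counterclockwise sweep puts H at bearing 153°, so H = M + 10.3·(cos 153°, sin 153°) = (-28.18, -5.624). A1 meets HJ tangentially, so MH is at right angles to HJ, so HJ runs along (−sin 153°, cos 153°); with |HJ| = 17.4, J = (-36.08, -21.13). Then |BJ| = |J − B| = 41.81.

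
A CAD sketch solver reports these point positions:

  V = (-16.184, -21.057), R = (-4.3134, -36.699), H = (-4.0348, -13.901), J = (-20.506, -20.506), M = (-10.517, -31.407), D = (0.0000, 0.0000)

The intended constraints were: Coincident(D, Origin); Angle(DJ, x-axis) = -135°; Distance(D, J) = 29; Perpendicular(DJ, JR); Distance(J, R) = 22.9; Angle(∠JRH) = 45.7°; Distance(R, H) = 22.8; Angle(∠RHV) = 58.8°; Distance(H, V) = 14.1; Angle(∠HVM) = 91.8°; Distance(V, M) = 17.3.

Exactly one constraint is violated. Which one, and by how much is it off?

Distance(V, M) = 17.3 — off by 5.50.

D = (0.00, 0.00) ✓; DJ at -135.0° ✓; |DJ| = 29.00 ✓; ∠(DJ, JR) = 90.00° ✓; |JR| = 22.90 ✓; ∠JRH = 45.70° ✓; |RH| = 22.80 ✓; ∠RHV = 58.80° ✓; |HV| = 14.10 ✓; ∠HVM = 91.80° ✓; |VM| = 11.80 ✗.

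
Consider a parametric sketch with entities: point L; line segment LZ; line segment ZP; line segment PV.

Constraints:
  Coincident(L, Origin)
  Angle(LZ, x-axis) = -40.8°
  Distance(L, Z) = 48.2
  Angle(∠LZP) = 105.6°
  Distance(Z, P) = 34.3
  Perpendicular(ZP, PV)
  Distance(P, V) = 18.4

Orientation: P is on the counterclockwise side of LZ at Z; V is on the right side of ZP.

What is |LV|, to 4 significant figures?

80.22

L is at the origin; LZ runs at -40.8° with length 48.2, so Z = 48.2·(cos -40.8°, sin -40.8°) = (36.49, -31.49). ∠LZP = 105.6°, so ZP runs at -40.8° + (180° − 105.6°) = 33.60° from the x-axis; with |ZP| = 34.3, P = Z + 34.3·(cos 33.60°, sin 33.60°) = (65.06, -12.51). The perpendicularity gives PV at right angles to ZP; with |PV| = 18.4 on the right of ZP, V = P + 18.4·(0.5534, -0.8329) = (75.24, -27.84). Then |LV| = |V − L| = 80.22.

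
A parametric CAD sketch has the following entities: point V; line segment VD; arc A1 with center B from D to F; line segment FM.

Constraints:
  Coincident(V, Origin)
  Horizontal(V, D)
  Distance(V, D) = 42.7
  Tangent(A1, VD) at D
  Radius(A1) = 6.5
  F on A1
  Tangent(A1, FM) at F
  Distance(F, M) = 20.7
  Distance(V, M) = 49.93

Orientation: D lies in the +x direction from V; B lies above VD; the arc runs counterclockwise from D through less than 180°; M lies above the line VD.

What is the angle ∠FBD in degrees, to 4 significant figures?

111.3°

Checks: |BF| = 6.500 ✓; ∠(BF, FM) = 90.00° ✓; |FM| = 20.70 ✓; |VM| = 49.93 ✓.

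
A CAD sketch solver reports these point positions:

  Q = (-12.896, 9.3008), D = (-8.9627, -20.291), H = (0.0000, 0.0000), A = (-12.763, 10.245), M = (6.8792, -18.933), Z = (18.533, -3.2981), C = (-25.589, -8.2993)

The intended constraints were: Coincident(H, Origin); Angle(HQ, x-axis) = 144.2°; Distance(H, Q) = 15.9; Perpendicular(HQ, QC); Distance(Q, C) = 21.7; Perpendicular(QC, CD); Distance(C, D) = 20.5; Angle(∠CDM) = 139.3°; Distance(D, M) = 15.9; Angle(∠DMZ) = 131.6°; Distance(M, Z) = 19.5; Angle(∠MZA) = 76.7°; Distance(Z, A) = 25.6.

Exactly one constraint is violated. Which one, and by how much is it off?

Distance(Z, A) = 25.6 — off by 8.50.

H = (0.00, 0.00) ✓; HQ at 144.2° ✓; |HQ| = 15.90 ✓; ∠(HQ, QC) = 90.00° ✓; |QC| = 21.70 ✓; ∠(QC, CD) = 90.00° ✓; |CD| = 20.50 ✓; ∠CDM = 139.3° ✓; |DM| = 15.90 ✓; ∠DMZ = 131.6° ✓; |MZ| = 19.50 ✓; ∠MZA = 76.70° ✓; |ZA| = 34.10 ✗.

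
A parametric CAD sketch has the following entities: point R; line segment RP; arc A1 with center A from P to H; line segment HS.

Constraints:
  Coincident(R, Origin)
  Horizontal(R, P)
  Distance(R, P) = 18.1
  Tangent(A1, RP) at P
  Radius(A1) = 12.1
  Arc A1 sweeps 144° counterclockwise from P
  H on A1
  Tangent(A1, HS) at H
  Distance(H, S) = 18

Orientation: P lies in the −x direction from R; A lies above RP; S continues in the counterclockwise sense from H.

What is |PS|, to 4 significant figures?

33.31

On A1, P sits at bearing -90° from A; a 144° counterclockwise sweep puts H at bearing 54°, so H = A + 12.1·(cos 54°, sin 54°) = (-10.99, 21.89). Since A1 is tangent to HS there, AH ⟂ HS, so HS runs along (−sin 54°, cos 54°); with |HS| = 18.0, S = (-25.55, 32.47). Then |PS| = |S − P| = 33.31.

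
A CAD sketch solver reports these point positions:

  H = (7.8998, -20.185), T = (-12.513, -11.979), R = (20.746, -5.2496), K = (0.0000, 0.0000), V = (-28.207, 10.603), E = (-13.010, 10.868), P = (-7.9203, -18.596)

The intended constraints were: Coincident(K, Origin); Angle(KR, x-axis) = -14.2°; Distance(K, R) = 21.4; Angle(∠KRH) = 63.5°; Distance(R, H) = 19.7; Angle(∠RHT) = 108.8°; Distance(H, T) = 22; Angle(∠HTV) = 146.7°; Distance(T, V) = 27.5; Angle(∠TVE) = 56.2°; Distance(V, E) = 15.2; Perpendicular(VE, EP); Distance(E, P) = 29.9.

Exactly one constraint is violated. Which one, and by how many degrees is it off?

Perpendicular(VE, EP) — off by 8.80°.

K = (0.00, 0.00) ✓; KR at -14.20° ✓; |KR| = 21.40 ✓; ∠KRH = 63.50° ✓; |RH| = 19.70 ✓; ∠RHT = 108.8° ✓; |HT| = 22.00 ✓; ∠HTV = 146.7° ✓; |TV| = 27.50 ✓; ∠TVE = 56.20° ✓; |VE| = 15.20 ✓; ∠(VE, EP) = 81.20° ✗; |EP| = 29.90 ✓.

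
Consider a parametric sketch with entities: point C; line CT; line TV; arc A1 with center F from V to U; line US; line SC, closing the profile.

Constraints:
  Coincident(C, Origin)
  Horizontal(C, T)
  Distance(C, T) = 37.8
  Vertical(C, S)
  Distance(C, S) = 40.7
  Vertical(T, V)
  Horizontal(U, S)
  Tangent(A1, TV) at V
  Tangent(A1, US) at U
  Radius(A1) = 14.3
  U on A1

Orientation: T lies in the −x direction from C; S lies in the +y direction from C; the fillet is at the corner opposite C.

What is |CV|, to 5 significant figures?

46.106

C is at the origin; C and T share the same y with |CT| = 37.8 and T on the −x side, so T = (-37.800, 0.0000). C and S share the same x with |CS| = 40.7 and S on the +y side, so S = (0.0000, 40.700). The virtual corner opposite C is at (-37.800, 40.700). The tangent condition forces FV to be normal to TV and A1 meets US tangentially, so FU is at right angles to US, with radius 14.3, so the center F sits 14.3 in from both sides at F = (-23.500, 26.400). That places the tangent points at V = (-37.800, 26.400) on TV and U = (-23.500, 40.700) on US. Then |CV| = |V − C| = 46.106.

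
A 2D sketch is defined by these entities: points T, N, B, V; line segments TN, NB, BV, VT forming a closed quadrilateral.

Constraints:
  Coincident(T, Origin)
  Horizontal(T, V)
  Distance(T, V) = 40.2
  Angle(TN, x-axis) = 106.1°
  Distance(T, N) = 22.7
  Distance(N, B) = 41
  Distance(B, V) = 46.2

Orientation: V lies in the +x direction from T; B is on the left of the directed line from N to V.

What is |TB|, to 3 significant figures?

52.5

Checks: |NB| = 41.00 ✓; |BV| = 46.20 ✓.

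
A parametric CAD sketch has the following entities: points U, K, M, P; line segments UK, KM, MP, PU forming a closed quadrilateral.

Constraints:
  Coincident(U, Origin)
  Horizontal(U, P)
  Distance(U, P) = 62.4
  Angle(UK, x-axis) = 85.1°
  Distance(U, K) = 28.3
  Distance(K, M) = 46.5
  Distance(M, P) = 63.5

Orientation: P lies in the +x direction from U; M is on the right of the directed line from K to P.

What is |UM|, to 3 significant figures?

18.4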